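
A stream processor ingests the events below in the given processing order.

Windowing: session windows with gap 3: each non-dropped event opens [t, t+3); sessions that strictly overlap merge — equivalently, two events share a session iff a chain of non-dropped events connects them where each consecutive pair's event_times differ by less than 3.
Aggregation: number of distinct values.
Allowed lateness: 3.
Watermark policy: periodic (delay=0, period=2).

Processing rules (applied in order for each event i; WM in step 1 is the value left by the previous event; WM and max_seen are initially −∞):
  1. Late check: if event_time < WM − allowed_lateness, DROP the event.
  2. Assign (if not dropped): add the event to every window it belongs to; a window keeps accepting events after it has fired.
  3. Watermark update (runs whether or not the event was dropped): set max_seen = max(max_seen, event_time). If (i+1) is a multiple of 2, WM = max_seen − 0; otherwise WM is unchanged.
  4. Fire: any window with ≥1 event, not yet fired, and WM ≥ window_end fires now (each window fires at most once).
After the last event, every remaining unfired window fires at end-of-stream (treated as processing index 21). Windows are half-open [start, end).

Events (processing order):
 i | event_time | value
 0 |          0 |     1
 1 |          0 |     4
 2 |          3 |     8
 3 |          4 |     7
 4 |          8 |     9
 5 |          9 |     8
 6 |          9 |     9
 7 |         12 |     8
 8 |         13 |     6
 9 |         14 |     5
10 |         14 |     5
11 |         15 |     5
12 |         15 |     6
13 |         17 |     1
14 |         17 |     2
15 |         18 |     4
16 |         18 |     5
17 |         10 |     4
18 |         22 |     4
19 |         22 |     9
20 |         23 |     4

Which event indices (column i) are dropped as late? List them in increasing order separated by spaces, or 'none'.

i=0 t=0 v=1: → [0,3); WM=−∞
i=1 t=0 v=4: → [0,3); WM=0
i=2 t=3 v=8: → [3,6); WM=0
i=3 t=4 v=7: → [3,7); WM=4
i=4 t=8 v=9: → [8,11); WM=4
i=5 t=9 v=8: → [8,12); WM=9
i=6 t=9 v=9: → [8,12); WM=9
i=7 t=12 v=8: → [12,15); WM=12
i=8 t=13 v=6: → [12,16); WM=12
i=9 t=14 v=5: → [12,17); WM=14
i=10 t=14 v=5: → [12,17); WM=14
i=11 t=15 v=5: → [12,18); WM=15
i=12 t=15 v=6: → [12,18); WM=15
i=13 t=17 v=1: → [12,20); WM=17
i=14 t=17 v=2: → [12,20); WM=17
i=15 t=18 v=4: → [12,21); WM=18
i=16 t=18 v=5: → [12,21); WM=18
i=17 t=10 v=4: DROP (t<18-3); WM=18
i=18 t=22 v=4: → [22,25); WM=18
i=19 t=22 v=9: → [22,25); WM=22
i=20 t=23 v=4: → [22,26); WM=22

17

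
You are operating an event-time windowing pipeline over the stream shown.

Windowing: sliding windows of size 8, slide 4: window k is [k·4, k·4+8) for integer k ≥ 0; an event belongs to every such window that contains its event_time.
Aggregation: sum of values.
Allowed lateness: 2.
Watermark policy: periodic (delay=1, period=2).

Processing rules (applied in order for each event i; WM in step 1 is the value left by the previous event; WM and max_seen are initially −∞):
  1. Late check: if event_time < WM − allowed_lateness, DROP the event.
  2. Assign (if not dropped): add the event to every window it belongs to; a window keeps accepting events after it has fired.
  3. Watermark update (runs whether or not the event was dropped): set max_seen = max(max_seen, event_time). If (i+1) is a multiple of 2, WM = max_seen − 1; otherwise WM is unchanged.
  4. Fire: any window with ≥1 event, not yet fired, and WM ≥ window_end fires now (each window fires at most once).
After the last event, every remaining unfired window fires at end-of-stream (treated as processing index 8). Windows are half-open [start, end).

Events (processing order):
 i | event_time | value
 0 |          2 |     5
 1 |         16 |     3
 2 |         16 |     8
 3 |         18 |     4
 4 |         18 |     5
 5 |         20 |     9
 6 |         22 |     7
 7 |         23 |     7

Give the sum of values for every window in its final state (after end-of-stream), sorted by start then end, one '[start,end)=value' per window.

[0,8)=5 [12,20)=20 [16,24)=43 [20,28)=23

i=0 t=2 v=5: → [0,8); WM=−∞
i=1 t=16 v=3: → [16,24),[12,20); WM=15; [0,8) fires=5
i=2 t=16 v=8: → [16,24),[12,20); WM=15
i=3 t=18 v=4: → [16,24),[12,20); WM=17
i=4 t=18 v=5: → [16,24),[12,20); WM=17
i=5 t=20 v=9: → [20,28),[16,24); WM=19
i=6 t=22 v=7: → [20,28),[16,24); WM=19
i=7 t=23 v=7: → [20,28),[16,24); WM=22; [12,20) fires=20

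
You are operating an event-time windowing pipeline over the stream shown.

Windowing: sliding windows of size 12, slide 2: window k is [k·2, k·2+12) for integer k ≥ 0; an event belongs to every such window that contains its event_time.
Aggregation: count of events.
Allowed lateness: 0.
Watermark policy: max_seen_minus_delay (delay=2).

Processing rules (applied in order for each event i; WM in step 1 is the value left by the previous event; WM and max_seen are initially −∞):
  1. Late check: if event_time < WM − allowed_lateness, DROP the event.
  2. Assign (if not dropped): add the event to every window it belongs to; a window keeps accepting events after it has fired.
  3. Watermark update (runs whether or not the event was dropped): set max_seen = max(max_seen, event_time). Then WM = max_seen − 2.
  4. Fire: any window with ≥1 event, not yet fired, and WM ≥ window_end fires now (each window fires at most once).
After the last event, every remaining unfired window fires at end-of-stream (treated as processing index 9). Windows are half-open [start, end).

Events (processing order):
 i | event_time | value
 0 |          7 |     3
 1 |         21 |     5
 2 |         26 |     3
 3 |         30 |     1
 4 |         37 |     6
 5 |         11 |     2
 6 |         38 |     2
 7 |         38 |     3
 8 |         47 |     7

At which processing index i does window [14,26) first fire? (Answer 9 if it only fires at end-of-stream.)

i=0 t=7 v=3: → [6,18),[4,16),[2,14),[0,12); WM=5
i=1 t=21 v=5: → [20,32),[18,30),[16,28),[14,26),[12,24),[10,22); WM=19; [0,12) fires=1 [2,14) fires=1 [4,16) fires=1 [6,18) fires=1
i=2 t=26 v=3: → [26,38),[24,36),[22,34),[20,32),[18,30),[16,28); WM=24; [10,22) fires=1 [12,24) fires=1
i=3 t=30 v=1: → [30,42),[28,40),[26,38),[24,36),[22,34),[20,32); WM=28; [14,26) fires=1 [16,28) fires=2
i=4 t=37 v=6: → [36,48),[34,46),[32,44),[30,42),[28,40),[26,38); WM=35; [18,30) fires=2 [20,32) fires=3 [22,34) fires=2
i=5 t=11 v=2: DROP (t<35-0); WM=35
i=6 t=38 v=2: → [38,50),[36,48),[34,46),[32,44),[30,42),[28,40); WM=36; [24,36) fires=2
i=7 t=38 v=3: → [38,50),[36,48),[34,46),[32,44),[30,42),[28,40); WM=36
i=8 t=47 v=7: → [46,58),[44,56),[42,54),[40,52),[38,50),[36,48); WM=45; [26,38) fires=3 [28,40) fires=4 [30,42) fires=4 [32,44) fires=3

3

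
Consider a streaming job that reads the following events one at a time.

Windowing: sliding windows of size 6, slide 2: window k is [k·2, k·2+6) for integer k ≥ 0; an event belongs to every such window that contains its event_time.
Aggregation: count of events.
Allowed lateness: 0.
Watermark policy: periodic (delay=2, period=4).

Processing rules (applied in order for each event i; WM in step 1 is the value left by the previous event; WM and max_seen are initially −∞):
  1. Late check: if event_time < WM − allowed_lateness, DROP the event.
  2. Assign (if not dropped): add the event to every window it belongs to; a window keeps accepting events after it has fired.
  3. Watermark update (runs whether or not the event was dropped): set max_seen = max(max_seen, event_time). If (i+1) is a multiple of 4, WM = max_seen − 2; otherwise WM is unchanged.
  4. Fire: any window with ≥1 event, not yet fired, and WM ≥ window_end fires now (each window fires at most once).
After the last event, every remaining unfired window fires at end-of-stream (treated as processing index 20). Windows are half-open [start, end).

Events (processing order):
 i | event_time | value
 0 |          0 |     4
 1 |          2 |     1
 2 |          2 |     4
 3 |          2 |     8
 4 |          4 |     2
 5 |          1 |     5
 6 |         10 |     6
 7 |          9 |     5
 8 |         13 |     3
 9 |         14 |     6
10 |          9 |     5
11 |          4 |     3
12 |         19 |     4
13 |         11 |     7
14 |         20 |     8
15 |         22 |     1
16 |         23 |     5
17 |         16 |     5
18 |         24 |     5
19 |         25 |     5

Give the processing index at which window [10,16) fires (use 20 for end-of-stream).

15

i=0 t=0 v=4: → [0,6); WM=−∞
i=1 t=2 v=1: → [2,8),[0,6); WM=−∞
i=2 t=2 v=4: → [2,8),[0,6); WM=−∞
i=3 t=2 v=8: → [2,8),[0,6); WM=0
i=4 t=4 v=2: → [4,10),[2,8),[0,6); WM=0
i=5 t=1 v=5: → [0,6); WM=0
i=6 t=10 v=6: → [10,16),[8,14),[6,12); WM=0
i=7 t=9 v=5: → [8,14),[6,12),[4,10); WM=8; [0,6) fires=6 [2,8) fires=4
i=8 t=13 v=3: → [12,18),[10,16),[8,14); WM=8
i=9 t=14 v=6: → [14,20),[12,18),[10,16); WM=8
i=10 t=9 v=5: → [8,14),[6,12),[4,10); WM=8
i=11 t=4 v=3: DROP (t<8-0); WM=12; [4,10) fires=3 [6,12) fires=3
i=12 t=19 v=4: → [18,24),[16,22),[14,20); WM=12
i=13 t=11 v=7: DROP (t<12-0); WM=12
i=14 t=20 v=8: → [20,26),[18,24),[16,22); WM=12
i=15 t=22 v=1: → [22,28),[20,26),[18,24); WM=20; [8,14) fires=4 [10,16) fires=3 [12,18) fires=2 [14,20) fires=2
i=16 t=23 v=5: → [22,28),[20,26),[18,24); WM=20
i=17 t=16 v=5: DROP (t<20-0); WM=20
i=18 t=24 v=5: → [24,30),[22,28),[20,26); WM=20
i=19 t=25 v=5: → [24,30),[22,28),[20,26); WM=23; [16,22) fires=2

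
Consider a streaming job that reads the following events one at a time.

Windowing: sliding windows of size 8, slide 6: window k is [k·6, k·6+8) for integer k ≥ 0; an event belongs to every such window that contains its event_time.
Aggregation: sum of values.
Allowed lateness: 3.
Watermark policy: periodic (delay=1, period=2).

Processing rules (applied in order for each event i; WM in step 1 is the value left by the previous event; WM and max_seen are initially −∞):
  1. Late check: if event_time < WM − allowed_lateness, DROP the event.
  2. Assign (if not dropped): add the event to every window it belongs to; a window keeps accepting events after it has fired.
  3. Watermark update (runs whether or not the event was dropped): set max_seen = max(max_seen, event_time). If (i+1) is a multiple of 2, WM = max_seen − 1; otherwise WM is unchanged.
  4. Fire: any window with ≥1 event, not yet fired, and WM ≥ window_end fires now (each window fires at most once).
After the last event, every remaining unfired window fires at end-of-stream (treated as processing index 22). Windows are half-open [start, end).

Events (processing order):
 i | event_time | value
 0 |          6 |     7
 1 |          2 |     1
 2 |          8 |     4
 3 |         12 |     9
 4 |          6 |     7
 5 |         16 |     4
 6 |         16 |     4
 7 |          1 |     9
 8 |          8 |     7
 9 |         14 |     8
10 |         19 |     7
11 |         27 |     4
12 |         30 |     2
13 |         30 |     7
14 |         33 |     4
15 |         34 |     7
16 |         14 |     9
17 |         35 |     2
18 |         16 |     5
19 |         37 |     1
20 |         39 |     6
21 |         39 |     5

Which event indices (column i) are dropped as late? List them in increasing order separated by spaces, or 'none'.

i=0 t=6 v=7: → [6,14),[0,8); WM=−∞
i=1 t=2 v=1: → [0,8); WM=5
i=2 t=8 v=4: → [6,14); WM=5
i=3 t=12 v=9: → [12,20),[6,14); WM=11; [0,8) fires=8
i=4 t=6 v=7: DROP (t<11-3); WM=11
i=5 t=16 v=4: → [12,20); WM=15; [6,14) fires=20
i=6 t=16 v=4: → [12,20); WM=15
i=7 t=1 v=9: DROP (t<15-3); WM=15
i=8 t=8 v=7: DROP (t<15-3); WM=15
i=9 t=14 v=8: → [12,20); WM=15
i=10 t=19 v=7: → [18,26),[12,20); WM=15
i=11 t=27 v=4: → [24,32); WM=26; [12,20) fires=32 [18,26) fires=7
i=12 t=30 v=2: → [30,38),[24,32); WM=26
i=13 t=30 v=7: → [30,38),[24,32); WM=29
i=14 t=33 v=4: → [30,38); WM=29
i=15 t=34 v=7: → [30,38); WM=33; [24,32) fires=13
i=16 t=14 v=9: DROP (t<33-3); WM=33
i=17 t=35 v=2: → [30,38); WM=34
i=18 t=16 v=5: DROP (t<34-3); WM=34
i=19 t=37 v=1: → [36,44),[30,38); WM=36
i=20 t=39 v=6: → [36,44); WM=36
i=21 t=39 v=5: → [36,44); WM=38; [30,38) fires=23

4 7 8 16 18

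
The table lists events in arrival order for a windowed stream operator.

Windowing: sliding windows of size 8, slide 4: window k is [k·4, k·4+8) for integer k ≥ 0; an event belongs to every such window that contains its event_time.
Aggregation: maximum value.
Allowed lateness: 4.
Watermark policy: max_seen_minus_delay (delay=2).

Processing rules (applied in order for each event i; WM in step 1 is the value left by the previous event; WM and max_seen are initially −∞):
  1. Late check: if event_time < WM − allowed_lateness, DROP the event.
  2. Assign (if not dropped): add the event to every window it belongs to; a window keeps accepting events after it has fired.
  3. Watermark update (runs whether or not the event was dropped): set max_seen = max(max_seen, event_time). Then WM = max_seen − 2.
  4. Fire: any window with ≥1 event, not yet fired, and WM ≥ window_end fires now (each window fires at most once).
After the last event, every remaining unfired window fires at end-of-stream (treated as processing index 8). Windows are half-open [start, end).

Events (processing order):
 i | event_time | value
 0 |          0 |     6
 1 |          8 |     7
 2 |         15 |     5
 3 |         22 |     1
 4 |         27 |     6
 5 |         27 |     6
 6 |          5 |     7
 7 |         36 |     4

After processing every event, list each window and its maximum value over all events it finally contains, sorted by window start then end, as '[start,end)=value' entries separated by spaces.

i=0 t=0 v=6: → [0,8); WM=-2
i=1 t=8 v=7: → [8,16),[4,12); WM=6
i=2 t=15 v=5: → [12,20),[8,16); WM=13; [0,8) fires=6 [4,12) fires=7
i=3 t=22 v=1: → [20,28),[16,24); WM=20; [8,16) fires=7 [12,20) fires=5
i=4 t=27 v=6: → [24,32),[20,28); WM=25; [16,24) fires=1
i=5 t=27 v=6: → [24,32),[20,28); WM=25
i=6 t=5 v=7: DROP (t<25-4); WM=25
i=7 t=36 v=4: → [36,44),[32,40); WM=34; [20,28) fires=6 [24,32) fires=6

[0,8)=6 [4,12)=7 [8,16)=7 [12,20)=5 [16,24)=1 [20,28)=6 [24,32)=6 [32,40)=4 [36,44)=4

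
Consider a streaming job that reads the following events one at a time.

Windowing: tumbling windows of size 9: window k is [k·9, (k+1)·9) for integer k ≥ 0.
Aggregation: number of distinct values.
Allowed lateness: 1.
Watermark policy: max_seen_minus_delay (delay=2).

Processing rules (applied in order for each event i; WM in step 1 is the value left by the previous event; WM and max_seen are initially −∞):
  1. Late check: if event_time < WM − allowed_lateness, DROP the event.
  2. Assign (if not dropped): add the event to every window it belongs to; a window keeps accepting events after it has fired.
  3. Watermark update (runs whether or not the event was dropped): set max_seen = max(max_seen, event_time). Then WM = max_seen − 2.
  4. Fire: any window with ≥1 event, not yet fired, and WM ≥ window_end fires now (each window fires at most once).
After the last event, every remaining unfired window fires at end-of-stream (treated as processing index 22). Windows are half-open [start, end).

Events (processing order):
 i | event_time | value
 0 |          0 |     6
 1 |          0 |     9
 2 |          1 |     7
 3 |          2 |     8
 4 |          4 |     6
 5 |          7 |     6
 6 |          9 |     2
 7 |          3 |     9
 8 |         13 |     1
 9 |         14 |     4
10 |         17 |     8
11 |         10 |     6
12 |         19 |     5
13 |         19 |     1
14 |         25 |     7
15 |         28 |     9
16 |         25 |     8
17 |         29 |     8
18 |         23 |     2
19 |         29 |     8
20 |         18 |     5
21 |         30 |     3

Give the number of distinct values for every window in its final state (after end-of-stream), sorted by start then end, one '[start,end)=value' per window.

[0,9)=4 [9,18)=4 [18,27)=4 [27,36)=3

i=0 t=0 v=6: → [0,9); WM=-2
i=1 t=0 v=9: → [0,9); WM=-2
i=2 t=1 v=7: → [0,9); WM=-1
i=3 t=2 v=8: → [0,9); WM=0
i=4 t=4 v=6: → [0,9); WM=2
i=5 t=7 v=6: → [0,9); WM=5
i=6 t=9 v=2: → [9,18); WM=7
i=7 t=3 v=9: DROP (t<7-1); WM=7
i=8 t=13 v=1: → [9,18); WM=11; [0,9) fires=4
i=9 t=14 v=4: → [9,18); WM=12
i=10 t=17 v=8: → [9,18); WM=15
i=11 t=10 v=6: DROP (t<15-1); WM=15
i=12 t=19 v=5: → [18,27); WM=17
i=13 t=19 v=1: → [18,27); WM=17
i=14 t=25 v=7: → [18,27); WM=23; [9,18) fires=4
i=15 t=28 v=9: → [27,36); WM=26
i=16 t=25 v=8: → [18,27); WM=26
i=17 t=29 v=8: → [27,36); WM=27; [18,27) fires=4
i=18 t=23 v=2: DROP (t<27-1); WM=27
i=19 t=29 v=8: → [27,36); WM=27
i=20 t=18 v=5: DROP (t<27-1); WM=27
i=21 t=30 v=3: → [27,36); WM=28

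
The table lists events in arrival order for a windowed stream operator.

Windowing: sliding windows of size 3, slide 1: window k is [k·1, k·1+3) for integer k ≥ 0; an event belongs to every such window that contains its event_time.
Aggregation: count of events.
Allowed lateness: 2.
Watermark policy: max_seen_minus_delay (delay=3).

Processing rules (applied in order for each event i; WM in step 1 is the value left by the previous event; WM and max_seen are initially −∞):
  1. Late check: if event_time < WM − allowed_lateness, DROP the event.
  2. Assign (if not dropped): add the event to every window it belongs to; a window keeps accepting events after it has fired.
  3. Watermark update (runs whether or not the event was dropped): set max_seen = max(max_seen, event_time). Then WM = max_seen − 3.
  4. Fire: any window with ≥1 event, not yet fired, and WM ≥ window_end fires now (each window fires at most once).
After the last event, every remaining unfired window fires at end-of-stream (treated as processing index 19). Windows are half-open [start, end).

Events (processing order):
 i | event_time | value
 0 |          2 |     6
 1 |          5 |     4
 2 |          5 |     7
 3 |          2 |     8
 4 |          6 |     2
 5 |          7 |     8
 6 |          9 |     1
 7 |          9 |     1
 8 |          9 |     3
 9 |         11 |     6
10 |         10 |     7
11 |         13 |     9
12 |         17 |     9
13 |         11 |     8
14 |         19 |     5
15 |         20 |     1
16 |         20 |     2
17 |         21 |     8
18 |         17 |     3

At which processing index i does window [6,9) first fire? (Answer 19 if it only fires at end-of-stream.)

i=0 t=2 v=6: → [2,5),[1,4),[0,3); WM=-1
i=1 t=5 v=4: → [5,8),[4,7),[3,6); WM=2
i=2 t=5 v=7: → [5,8),[4,7),[3,6); WM=2
i=3 t=2 v=8: → [2,5),[1,4),[0,3); WM=2
i=4 t=6 v=2: → [6,9),[5,8),[4,7); WM=3; [0,3) fires=2
i=5 t=7 v=8: → [7,10),[6,9),[5,8); WM=4; [1,4) fires=2
i=6 t=9 v=1: → [9,12),[8,11),[7,10); WM=6; [2,5) fires=2 [3,6) fires=2
i=7 t=9 v=1: → [9,12),[8,11),[7,10); WM=6
i=8 t=9 v=3: → [9,12),[8,11),[7,10); WM=6
i=9 t=11 v=6: → [11,14),[10,13),[9,12); WM=8; [4,7) fires=3 [5,8) fires=4
i=10 t=10 v=7: → [10,13),[9,12),[8,11); WM=8
i=11 t=13 v=9: → [13,16),[12,15),[11,14); WM=10; [6,9) fires=2 [7,10) fires=4
i=12 t=17 v=9: → [17,20),[16,19),[15,18); WM=14; [8,11) fires=4 [9,12) fires=5 [10,13) fires=2 [11,14) fires=2
i=13 t=11 v=8: DROP (t<14-2); WM=14
i=14 t=19 v=5: → [19,22),[18,21),[17,20); WM=16; [12,15) fires=1 [13,16) fires=1
i=15 t=20 v=1: → [20,23),[19,22),[18,21); WM=17
i=16 t=20 v=2: → [20,23),[19,22),[18,21); WM=17
i=17 t=21 v=8: → [21,24),[20,23),[19,22); WM=18; [15,18) fires=1
i=18 t=17 v=3: → [17,20),[16,19),[15,18); WM=18

11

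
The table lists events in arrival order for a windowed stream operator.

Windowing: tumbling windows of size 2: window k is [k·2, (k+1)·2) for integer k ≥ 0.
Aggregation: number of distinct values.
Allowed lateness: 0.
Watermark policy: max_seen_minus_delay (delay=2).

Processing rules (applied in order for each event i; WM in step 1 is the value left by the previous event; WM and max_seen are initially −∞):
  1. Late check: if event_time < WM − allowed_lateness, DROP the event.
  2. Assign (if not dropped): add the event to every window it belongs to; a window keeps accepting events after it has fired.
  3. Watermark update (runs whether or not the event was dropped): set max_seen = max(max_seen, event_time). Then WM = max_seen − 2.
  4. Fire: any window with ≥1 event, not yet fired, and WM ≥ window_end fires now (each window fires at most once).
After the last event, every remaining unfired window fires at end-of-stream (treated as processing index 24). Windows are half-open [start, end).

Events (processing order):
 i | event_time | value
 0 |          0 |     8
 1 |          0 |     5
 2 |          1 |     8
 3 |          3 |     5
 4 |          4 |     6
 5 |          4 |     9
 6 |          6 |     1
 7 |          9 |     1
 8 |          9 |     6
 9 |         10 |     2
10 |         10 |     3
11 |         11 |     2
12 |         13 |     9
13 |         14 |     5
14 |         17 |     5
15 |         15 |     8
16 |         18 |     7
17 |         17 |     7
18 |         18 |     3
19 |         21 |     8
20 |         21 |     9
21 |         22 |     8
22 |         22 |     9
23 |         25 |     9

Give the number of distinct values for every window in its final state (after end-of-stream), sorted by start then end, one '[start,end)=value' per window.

i=0 t=0 v=8: → [0,2); WM=-2
i=1 t=0 v=5: → [0,2); WM=-2
i=2 t=1 v=8: → [0,2); WM=-1
i=3 t=3 v=5: → [2,4); WM=1
i=4 t=4 v=6: → [4,6); WM=2; [0,2) fires=2
i=5 t=4 v=9: → [4,6); WM=2
i=6 t=6 v=1: → [6,8); WM=4; [2,4) fires=1
i=7 t=9 v=1: → [8,10); WM=7; [4,6) fires=2
i=8 t=9 v=6: → [8,10); WM=7
i=9 t=10 v=2: → [10,12); WM=8; [6,8) fires=1
i=10 t=10 v=3: → [10,12); WM=8
i=11 t=11 v=2: → [10,12); WM=9
i=12 t=13 v=9: → [12,14); WM=11; [8,10) fires=2
i=13 t=14 v=5: → [14,16); WM=12; [10,12) fires=2
i=14 t=17 v=5: → [16,18); WM=15; [12,14) fires=1
i=15 t=15 v=8: → [14,16); WM=15
i=16 t=18 v=7: → [18,20); WM=16; [14,16) fires=2
i=17 t=17 v=7: → [16,18); WM=16
i=18 t=18 v=3: → [18,20); WM=16
i=19 t=21 v=8: → [20,22); WM=19; [16,18) fires=2
i=20 t=21 v=9: → [20,22); WM=19
i=21 t=22 v=8: → [22,24); WM=20; [18,20) fires=2
i=22 t=22 v=9: → [22,24); WM=20
i=23 t=25 v=9: → [24,26); WM=23; [20,22) fires=2

[0,2)=2 [2,4)=1 [4,6)=2 [6,8)=1 [8,10)=2 [10,12)=2 [12,14)=1 [14,16)=2 [16,18)=2 [18,20)=2 [20,22)=2 [22,24)=2 [24,26)=1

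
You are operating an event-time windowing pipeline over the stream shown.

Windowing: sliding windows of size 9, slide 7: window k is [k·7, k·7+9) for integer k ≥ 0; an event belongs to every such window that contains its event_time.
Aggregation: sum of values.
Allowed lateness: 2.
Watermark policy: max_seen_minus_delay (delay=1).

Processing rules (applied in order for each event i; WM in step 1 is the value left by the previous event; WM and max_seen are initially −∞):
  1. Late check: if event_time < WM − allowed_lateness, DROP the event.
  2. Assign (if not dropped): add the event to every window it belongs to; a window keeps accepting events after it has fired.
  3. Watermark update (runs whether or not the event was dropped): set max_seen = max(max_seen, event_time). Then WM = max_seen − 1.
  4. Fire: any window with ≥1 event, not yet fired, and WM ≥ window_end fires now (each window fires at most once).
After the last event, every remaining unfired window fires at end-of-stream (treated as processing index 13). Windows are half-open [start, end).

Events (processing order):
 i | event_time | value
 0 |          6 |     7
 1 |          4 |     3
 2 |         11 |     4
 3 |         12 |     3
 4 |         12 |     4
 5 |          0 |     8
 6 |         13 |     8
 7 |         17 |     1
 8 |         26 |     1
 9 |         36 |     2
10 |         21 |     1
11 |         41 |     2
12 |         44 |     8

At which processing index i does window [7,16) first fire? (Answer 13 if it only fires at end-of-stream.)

i=0 t=6 v=7: → [0,9); WM=5
i=1 t=4 v=3: → [0,9); WM=5
i=2 t=11 v=4: → [7,16); WM=10; [0,9) fires=10
i=3 t=12 v=3: → [7,16); WM=11
i=4 t=12 v=4: → [7,16); WM=11
i=5 t=0 v=8: DROP (t<11-2); WM=11
i=6 t=13 v=8: → [7,16); WM=12
i=7 t=17 v=1: → [14,23); WM=16; [7,16) fires=19
i=8 t=26 v=1: → [21,30); WM=25; [14,23) fires=1
i=9 t=36 v=2: → [35,44),[28,37); WM=35; [21,30) fires=1
i=10 t=21 v=1: DROP (t<35-2); WM=35
i=11 t=41 v=2: → [35,44); WM=40; [28,37) fires=2
i=12 t=44 v=8: → [42,51); WM=43

7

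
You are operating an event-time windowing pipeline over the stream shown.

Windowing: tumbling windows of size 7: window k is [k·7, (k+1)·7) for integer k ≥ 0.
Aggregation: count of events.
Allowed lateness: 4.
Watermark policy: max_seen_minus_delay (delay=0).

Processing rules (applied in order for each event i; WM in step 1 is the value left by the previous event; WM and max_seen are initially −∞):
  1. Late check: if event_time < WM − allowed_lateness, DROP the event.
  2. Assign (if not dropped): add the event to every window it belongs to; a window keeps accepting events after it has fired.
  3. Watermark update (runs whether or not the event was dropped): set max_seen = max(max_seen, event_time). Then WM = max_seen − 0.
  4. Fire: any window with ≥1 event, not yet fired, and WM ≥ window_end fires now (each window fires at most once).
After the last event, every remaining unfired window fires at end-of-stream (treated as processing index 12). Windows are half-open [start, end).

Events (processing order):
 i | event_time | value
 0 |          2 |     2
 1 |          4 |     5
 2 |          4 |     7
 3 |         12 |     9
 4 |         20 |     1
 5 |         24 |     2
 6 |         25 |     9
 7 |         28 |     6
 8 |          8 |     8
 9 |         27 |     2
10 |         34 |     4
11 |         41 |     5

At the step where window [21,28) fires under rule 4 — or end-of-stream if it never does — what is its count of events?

i=0 t=2 v=2: → [0,7); WM=2
i=1 t=4 v=5: → [0,7); WM=4
i=2 t=4 v=7: → [0,7); WM=4
i=3 t=12 v=9: → [7,14); WM=12; [0,7) fires=3
i=4 t=20 v=1: → [14,21); WM=20; [7,14) fires=1
i=5 t=24 v=2: → [21,28); WM=24; [14,21) fires=1
i=6 t=25 v=9: → [21,28); WM=25
i=7 t=28 v=6: → [28,35); WM=28; [21,28) fires=2
i=8 t=8 v=8: DROP (t<28-4); WM=28
i=9 t=27 v=2: → [21,28); WM=28
i=10 t=34 v=4: → [28,35); WM=34
i=11 t=41 v=5: → [35,42); WM=41; [28,35) fires=2

2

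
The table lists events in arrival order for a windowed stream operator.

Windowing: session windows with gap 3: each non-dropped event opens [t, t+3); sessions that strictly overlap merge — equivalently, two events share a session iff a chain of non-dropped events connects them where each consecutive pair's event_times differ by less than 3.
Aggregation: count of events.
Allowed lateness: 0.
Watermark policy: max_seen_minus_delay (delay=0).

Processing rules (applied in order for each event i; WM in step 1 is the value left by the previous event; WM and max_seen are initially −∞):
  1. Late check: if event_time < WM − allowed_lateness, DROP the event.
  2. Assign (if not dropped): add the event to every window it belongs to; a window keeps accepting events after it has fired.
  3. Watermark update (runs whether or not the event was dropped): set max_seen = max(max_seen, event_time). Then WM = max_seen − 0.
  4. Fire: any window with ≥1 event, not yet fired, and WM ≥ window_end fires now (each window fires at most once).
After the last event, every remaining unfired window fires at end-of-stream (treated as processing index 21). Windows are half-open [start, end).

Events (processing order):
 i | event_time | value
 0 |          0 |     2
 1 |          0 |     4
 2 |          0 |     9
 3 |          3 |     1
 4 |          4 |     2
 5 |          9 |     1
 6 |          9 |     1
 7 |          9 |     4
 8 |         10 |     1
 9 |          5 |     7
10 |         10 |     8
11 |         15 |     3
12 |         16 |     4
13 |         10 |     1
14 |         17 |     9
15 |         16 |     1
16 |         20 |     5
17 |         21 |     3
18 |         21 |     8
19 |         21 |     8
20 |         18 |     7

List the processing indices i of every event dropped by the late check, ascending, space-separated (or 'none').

9 13 15 20

i=0 t=0 v=2: → [0,3); WM=0
i=1 t=0 v=4: → [0,3); WM=0
i=2 t=0 v=9: → [0,3); WM=0
i=3 t=3 v=1: → [3,6); WM=3
i=4 t=4 v=2: → [3,7); WM=4
i=5 t=9 v=1: → [9,12); WM=9
i=6 t=9 v=1: → [9,12); WM=9
i=7 t=9 v=4: → [9,12); WM=9
i=8 t=10 v=1: → [9,13); WM=10
i=9 t=5 v=7: DROP (t<10-0); WM=10
i=10 t=10 v=8: → [9,13); WM=10
i=11 t=15 v=3: → [15,18); WM=15
i=12 t=16 v=4: → [15,19); WM=16
i=13 t=10 v=1: DROP (t<16-0); WM=16
i=14 t=17 v=9: → [15,20); WM=17
i=15 t=16 v=1: DROP (t<17-0); WM=17
i=16 t=20 v=5: → [20,23); WM=20
i=17 t=21 v=3: → [20,24); WM=21
i=18 t=21 v=8: → [20,24); WM=21
i=19 t=21 v=8: → [20,24); WM=21
i=20 t=18 v=7: DROP (t<21-0); WM=21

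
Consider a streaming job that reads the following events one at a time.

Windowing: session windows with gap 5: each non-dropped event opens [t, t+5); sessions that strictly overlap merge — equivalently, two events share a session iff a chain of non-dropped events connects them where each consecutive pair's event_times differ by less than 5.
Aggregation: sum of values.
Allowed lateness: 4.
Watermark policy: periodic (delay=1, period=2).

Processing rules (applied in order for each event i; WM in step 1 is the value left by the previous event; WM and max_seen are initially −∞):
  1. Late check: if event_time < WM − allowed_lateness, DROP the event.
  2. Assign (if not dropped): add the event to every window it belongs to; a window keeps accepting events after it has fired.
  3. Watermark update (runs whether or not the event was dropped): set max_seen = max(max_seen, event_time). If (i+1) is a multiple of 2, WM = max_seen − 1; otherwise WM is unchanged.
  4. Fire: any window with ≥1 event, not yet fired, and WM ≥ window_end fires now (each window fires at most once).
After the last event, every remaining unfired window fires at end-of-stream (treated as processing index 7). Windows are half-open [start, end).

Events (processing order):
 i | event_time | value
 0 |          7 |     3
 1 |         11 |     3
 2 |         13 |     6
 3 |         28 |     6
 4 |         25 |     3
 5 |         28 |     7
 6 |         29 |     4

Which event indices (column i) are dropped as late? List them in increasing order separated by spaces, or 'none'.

none

i=0 t=7 v=3: → [7,12); WM=−∞
i=1 t=11 v=3: → [7,16); WM=10
i=2 t=13 v=6: → [7,18); WM=10
i=3 t=28 v=6: → [28,33); WM=27
i=4 t=25 v=3: → [25,33); WM=27
i=5 t=28 v=7: → [25,33); WM=27
i=6 t=29 v=4: → [25,34); WM=27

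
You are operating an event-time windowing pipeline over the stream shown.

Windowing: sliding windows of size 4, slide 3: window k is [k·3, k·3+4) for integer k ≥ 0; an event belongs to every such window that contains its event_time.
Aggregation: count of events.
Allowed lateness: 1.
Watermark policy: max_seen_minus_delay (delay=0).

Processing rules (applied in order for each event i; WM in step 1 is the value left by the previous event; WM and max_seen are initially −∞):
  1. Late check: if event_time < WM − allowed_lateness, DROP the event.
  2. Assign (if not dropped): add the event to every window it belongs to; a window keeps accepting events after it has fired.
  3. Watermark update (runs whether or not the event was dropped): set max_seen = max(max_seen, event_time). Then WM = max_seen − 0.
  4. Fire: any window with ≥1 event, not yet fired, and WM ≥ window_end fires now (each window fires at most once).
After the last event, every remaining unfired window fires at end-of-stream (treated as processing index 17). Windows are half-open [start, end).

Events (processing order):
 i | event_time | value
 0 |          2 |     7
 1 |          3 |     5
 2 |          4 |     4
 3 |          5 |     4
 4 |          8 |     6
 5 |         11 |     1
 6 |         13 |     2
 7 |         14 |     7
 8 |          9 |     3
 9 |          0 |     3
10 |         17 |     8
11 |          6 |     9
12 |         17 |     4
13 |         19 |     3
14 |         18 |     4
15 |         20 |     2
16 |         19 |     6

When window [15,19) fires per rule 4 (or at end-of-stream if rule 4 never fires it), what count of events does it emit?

i=0 t=2 v=7: → [0,4); WM=2
i=1 t=3 v=5: → [3,7),[0,4); WM=3
i=2 t=4 v=4: → [3,7); WM=4; [0,4) fires=2
i=3 t=5 v=4: → [3,7); WM=5
i=4 t=8 v=6: → [6,10); WM=8; [3,7) fires=3
i=5 t=11 v=1: → [9,13); WM=11; [6,10) fires=1
i=6 t=13 v=2: → [12,16); WM=13; [9,13) fires=1
i=7 t=14 v=7: → [12,16); WM=14
i=8 t=9 v=3: DROP (t<14-1); WM=14
i=9 t=0 v=3: DROP (t<14-1); WM=14
i=10 t=17 v=8: → [15,19); WM=17; [12,16) fires=2
i=11 t=6 v=9: DROP (t<17-1); WM=17
i=12 t=17 v=4: → [15,19); WM=17
i=13 t=19 v=3: → [18,22); WM=19; [15,19) fires=2
i=14 t=18 v=4: → [18,22),[15,19); WM=19
i=15 t=20 v=2: → [18,22); WM=20
i=16 t=19 v=6: → [18,22); WM=20

2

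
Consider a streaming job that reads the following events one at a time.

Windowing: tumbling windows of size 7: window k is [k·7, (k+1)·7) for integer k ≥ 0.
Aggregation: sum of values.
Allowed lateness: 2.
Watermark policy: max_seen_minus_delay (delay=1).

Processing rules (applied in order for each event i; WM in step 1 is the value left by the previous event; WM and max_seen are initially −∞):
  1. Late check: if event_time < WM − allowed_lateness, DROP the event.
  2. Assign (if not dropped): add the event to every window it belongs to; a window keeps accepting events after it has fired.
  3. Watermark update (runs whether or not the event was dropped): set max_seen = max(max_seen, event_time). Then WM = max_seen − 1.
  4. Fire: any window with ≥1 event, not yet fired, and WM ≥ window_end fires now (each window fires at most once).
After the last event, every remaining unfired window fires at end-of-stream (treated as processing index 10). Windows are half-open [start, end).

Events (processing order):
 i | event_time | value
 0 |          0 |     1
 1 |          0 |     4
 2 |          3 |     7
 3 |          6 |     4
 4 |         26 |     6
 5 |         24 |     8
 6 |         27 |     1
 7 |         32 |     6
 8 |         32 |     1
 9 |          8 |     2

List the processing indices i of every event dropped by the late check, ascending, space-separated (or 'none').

i=0 t=0 v=1: → [0,7); WM=-1
i=1 t=0 v=4: → [0,7); WM=-1
i=2 t=3 v=7: → [0,7); WM=2
i=3 t=6 v=4: → [0,7); WM=5
i=4 t=26 v=6: → [21,28); WM=25; [0,7) fires=16
i=5 t=24 v=8: → [21,28); WM=25
i=6 t=27 v=1: → [21,28); WM=26
i=7 t=32 v=6: → [28,35); WM=31; [21,28) fires=15
i=8 t=32 v=1: → [28,35); WM=31
i=9 t=8 v=2: DROP (t<31-2); WM=31

9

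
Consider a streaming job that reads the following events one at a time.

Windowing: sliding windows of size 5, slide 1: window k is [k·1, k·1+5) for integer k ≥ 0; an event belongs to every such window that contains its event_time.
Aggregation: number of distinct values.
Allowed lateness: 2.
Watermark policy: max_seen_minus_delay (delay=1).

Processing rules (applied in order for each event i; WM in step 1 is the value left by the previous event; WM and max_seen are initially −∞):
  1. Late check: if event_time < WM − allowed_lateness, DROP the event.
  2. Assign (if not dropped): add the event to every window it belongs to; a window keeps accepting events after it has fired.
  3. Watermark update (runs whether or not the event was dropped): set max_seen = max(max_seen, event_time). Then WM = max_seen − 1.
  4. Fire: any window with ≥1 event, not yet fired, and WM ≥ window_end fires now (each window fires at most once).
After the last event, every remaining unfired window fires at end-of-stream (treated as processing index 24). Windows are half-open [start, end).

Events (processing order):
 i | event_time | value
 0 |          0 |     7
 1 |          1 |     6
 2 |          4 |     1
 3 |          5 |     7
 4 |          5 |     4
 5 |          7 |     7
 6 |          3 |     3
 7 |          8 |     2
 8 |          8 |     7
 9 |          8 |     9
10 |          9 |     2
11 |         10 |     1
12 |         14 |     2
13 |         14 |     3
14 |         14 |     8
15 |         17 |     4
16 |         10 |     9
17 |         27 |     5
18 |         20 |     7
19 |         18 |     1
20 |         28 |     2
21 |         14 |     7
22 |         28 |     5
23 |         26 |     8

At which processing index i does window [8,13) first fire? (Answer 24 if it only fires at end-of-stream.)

i=0 t=0 v=7: → [0,5); WM=-1
i=1 t=1 v=6: → [1,6),[0,5); WM=0
i=2 t=4 v=1: → [4,9),[3,8),[2,7),[1,6),[0,5); WM=3
i=3 t=5 v=7: → [5,10),[4,9),[3,8),[2,7),[1,6); WM=4
i=4 t=5 v=4: → [5,10),[4,9),[3,8),[2,7),[1,6); WM=4
i=5 t=7 v=7: → [7,12),[6,11),[5,10),[4,9),[3,8); WM=6; [0,5) fires=3 [1,6) fires=4
i=6 t=3 v=3: DROP (t<6-2); WM=6
i=7 t=8 v=2: → [8,13),[7,12),[6,11),[5,10),[4,9); WM=7; [2,7) fires=3
i=8 t=8 v=7: → [8,13),[7,12),[6,11),[5,10),[4,9); WM=7
i=9 t=8 v=9: → [8,13),[7,12),[6,11),[5,10),[4,9); WM=7
i=10 t=9 v=2: → [9,14),[8,13),[7,12),[6,11),[5,10); WM=8; [3,8) fires=3
i=11 t=10 v=1: → [10,15),[9,14),[8,13),[7,12),[6,11); WM=9; [4,9) fires=5
i=12 t=14 v=2: → [14,19),[13,18),[12,17),[11,16),[10,15); WM=13; [5,10) fires=4 [6,11) fires=4 [7,12) fires=4 [8,13) fires=4
i=13 t=14 v=3: → [14,19),[13,18),[12,17),[11,16),[10,15); WM=13
i=14 t=14 v=8: → [14,19),[13,18),[12,17),[11,16),[10,15); WM=13
i=15 t=17 v=4: → [17,22),[16,21),[15,20),[14,19),[13,18); WM=16; [9,14) fires=2 [10,15) fires=4 [11,16) fires=3
i=16 t=10 v=9: DROP (t<16-2); WM=16
i=17 t=27 v=5: → [27,32),[26,31),[25,30),[24,29),[23,28); WM=26; [12,17) fires=3 [13,18) fires=4 [14,19) fires=4 [15,20) fires=1 [16,21) fires=1 [17,22) fires=1
i=18 t=20 v=7: DROP (t<26-2); WM=26
i=19 t=18 v=1: DROP (t<26-2); WM=26
i=20 t=28 v=2: → [28,33),[27,32),[26,31),[25,30),[24,29); WM=27
i=21 t=14 v=7: DROP (t<27-2); WM=27
i=22 t=28 v=5: → [28,33),[27,32),[26,31),[25,30),[24,29); WM=27
i=23 t=26 v=8: → [26,31),[25,30),[24,29),[23,28),[22,27); WM=27; [22,27) fires=1

12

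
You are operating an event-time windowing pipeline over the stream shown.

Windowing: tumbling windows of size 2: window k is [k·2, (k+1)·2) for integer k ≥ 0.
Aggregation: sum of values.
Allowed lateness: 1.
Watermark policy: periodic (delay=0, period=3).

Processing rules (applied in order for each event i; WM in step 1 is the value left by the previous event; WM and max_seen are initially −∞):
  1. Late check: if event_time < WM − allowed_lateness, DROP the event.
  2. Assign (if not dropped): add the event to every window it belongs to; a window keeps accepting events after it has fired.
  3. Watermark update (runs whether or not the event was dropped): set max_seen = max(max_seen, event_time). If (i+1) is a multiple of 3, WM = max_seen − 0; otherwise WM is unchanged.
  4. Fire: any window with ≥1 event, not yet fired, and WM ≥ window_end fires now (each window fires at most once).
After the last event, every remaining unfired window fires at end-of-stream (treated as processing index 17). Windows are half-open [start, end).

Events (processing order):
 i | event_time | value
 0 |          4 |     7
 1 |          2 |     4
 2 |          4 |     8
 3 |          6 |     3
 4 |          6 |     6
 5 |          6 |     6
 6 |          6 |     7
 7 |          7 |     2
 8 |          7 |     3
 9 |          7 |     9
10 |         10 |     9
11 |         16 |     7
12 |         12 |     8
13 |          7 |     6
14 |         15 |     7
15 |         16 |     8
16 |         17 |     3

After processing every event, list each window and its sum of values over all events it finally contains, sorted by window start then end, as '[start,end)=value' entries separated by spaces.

[2,4)=4 [4,6)=15 [6,8)=36 [10,12)=9 [14,16)=7 [16,18)=18

i=0 t=4 v=7: → [4,6); WM=−∞
i=1 t=2 v=4: → [2,4); WM=−∞
i=2 t=4 v=8: → [4,6); WM=4; [2,4) fires=4
i=3 t=6 v=3: → [6,8); WM=4
i=4 t=6 v=6: → [6,8); WM=4
i=5 t=6 v=6: → [6,8); WM=6; [4,6) fires=15
i=6 t=6 v=7: → [6,8); WM=6
i=7 t=7 v=2: → [6,8); WM=6
i=8 t=7 v=3: → [6,8); WM=7
i=9 t=7 v=9: → [6,8); WM=7
i=10 t=10 v=9: → [10,12); WM=7
i=11 t=16 v=7: → [16,18); WM=16; [6,8) fires=36 [10,12) fires=9
i=12 t=12 v=8: DROP (t<16-1); WM=16
i=13 t=7 v=6: DROP (t<16-1); WM=16
i=14 t=15 v=7: → [14,16); WM=16; [14,16) fires=7
i=15 t=16 v=8: → [16,18); WM=16
i=16 t=17 v=3: → [16,18); WM=16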